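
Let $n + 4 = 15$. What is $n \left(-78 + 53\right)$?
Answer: $-275$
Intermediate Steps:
$n = 11$ ($n = -4 + 15 = 11$)
$n \left(-78 + 53\right) = 11 \left(-78 + 53\right) = 11 \left(-25\right) = -275$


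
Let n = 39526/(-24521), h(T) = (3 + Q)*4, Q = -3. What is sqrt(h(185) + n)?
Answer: I*sqrt(969217046)/24521 ≈ 1.2696*I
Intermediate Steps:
h(T) = 0 (h(T) = (3 - 3)*4 = 0*4 = 0)
n = -39526/24521 (n = 39526*(-1/24521) = -39526/24521 ≈ -1.6119)
sqrt(h(185) + n) = sqrt(0 - 39526/24521) = sqrt(-39526/24521) = I*sqrt(969217046)/24521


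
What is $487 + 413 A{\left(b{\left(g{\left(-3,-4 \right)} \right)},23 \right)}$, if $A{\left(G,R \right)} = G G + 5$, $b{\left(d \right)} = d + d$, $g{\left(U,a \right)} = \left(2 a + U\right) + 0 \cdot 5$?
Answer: $202444$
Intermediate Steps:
$g{\left(U,a \right)} = U + 2 a$ ($g{\left(U,a \right)} = \left(U + 2 a\right) + 0 = U + 2 a$)
$b{\left(d \right)} = 2 d$
$A{\left(G,R \right)} = 5 + G^{2}$ ($A{\left(G,R \right)} = G^{2} + 5 = 5 + G^{2}$)
$487 + 413 A{\left(b{\left(g{\left(-3,-4 \right)} \right)},23 \right)} = 487 + 413 \left(5 + \left(2 \left(-3 + 2 \left(-4\right)\right)\right)^{2}\right) = 487 + 413 \left(5 + \left(2 \left(-3 - 8\right)\right)^{2}\right) = 487 + 413 \left(5 + \left(2 \left(-11\right)\right)^{2}\right) = 487 + 413 \left(5 + \left(-22\right)^{2}\right) = 487 + 413 \left(5 + 484\right) = 487 + 413 \cdot 489 = 487 + 201957 = 202444$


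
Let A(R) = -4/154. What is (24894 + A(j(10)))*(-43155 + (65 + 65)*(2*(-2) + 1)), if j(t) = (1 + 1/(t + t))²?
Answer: -83468623620/77 ≈ -1.0840e+9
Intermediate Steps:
j(t) = (1 + 1/(2*t))²
A(R) = -2/77 (A(R) = -4*1/154 = -2/77)
(24894 + A(j(10)))*(-43155 + (65 + 65)*(2*(-2) + 1)) = (24894 - 2/77)*(-43155 + (65 + 65)*(2*(-2) + 1)) = 1916836*(-43155 + 130*(-4 + 1))/77 = 1916836*(-43155 + 130*(-3))/77 = 1916836*(-43155 - 390)/77 = (1916836/77)*(-43545) = -83468623620/77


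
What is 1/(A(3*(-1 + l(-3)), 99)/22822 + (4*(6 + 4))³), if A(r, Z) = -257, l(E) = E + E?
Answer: 22822/1460607743 ≈ 1.5625e-5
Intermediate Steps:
l(E) = 2*E
1/(A(3*(-1 + l(-3)), 99)/22822 + (4*(6 + 4))³) = 1/(-257/22822 + (4*(6 + 4))³) = 1/(-257*1/22822 + (4*10)³) = 1/(-257/22822 + 40³) = 1/(-257/22822 + 64000) = 1/(1460607743/22822) = 22822/1460607743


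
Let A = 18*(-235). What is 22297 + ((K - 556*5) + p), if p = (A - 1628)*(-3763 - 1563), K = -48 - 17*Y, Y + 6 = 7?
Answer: 31219160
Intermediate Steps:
Y = 1 (Y = -6 + 7 = 1)
A = -4230
K = -65 (K = -48 - 17*1 = -48 - 17 = -65)
p = 31199708 (p = (-4230 - 1628)*(-3763 - 1563) = -5858*(-5326) = 31199708)
22297 + ((K - 556*5) + p) = 22297 + ((-65 - 556*5) + 31199708) = 22297 + ((-65 - 2780) + 31199708) = 22297 + (-2845 + 31199708) = 22297 + 31196863 = 31219160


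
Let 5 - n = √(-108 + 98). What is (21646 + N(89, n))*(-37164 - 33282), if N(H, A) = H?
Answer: -1531143810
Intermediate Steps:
n = 5 - I*√10 (n = 5 - √(-108 + 98) = 5 - √(-10) = 5 - I*√10 ≈ 5.0 - 3.1623*I)
(21646 + N(89, n))*(-37164 - 33282) = (21646 + 89)*(-37164 - 33282) = 21735*(-70446) = -1531143810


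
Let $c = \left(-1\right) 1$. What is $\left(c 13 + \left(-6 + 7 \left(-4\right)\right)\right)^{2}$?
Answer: $2209$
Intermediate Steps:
$c = -1$
$\left(c 13 + \left(-6 + 7 \left(-4\right)\right)\right)^{2} = \left(\left(-1\right) 13 + \left(-6 + 7 \left(-4\right)\right)\right)^{2} = \left(-13 - 34\right)^{2} = \left(-47\right)^{2} = 2209$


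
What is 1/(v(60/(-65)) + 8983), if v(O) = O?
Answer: 13/116767 ≈ 0.00011133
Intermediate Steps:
1/(v(60/(-65)) + 8983) = 1/(60/(-65) + 8983) = 1/(60*(-1/65) + 8983) = 1/(-12/13 + 8983) = 1/(116767/13) = 13/116767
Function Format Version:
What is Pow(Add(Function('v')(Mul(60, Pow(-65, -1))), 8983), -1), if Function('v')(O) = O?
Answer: Rational(13, 116767) ≈ 0.00011133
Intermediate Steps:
Pow(Add(Function('v')(Mul(60, Pow(-65, -1))), 8983), -1) = Pow(Add(Mul(60, Pow(-65, -1)), 8983), -1) = Pow(Add(Mul(60, Rational(-1, 65)), 8983), -1) = Pow(Add(Rational(-12, 13), 8983), -1) = Pow(Rational(116767, 13), -1) = Rational(13, 116767)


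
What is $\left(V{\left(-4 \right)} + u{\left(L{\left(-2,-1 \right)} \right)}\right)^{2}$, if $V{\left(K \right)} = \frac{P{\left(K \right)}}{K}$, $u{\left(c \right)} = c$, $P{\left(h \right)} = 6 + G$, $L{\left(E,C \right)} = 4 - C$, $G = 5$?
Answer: $\frac{81}{16} \approx 5.0625$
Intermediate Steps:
$P{\left(h \right)} = 11$ ($P{\left(h \right)} = 6 + 5 = 11$)
$V{\left(K \right)} = \frac{11}{K}$
$\left(V{\left(-4 \right)} + u{\left(L{\left(-2,-1 \right)} \right)}\right)^{2} = \left(\frac{11}{-4} + \left(4 - -1\right)\right)^{2} = \left(11 \left(- \frac{1}{4}\right) + \left(4 + 1\right)\right)^{2} = \left(- \frac{11}{4} + 5\right)^{2} = \left(\frac{9}{4}\right)^{2} = \frac{81}{16}$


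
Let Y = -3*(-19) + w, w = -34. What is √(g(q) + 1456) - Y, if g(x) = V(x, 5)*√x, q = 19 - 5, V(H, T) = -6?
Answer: -23 + √(1456 - 6*√14) ≈ 14.862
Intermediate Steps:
q = 14
g(x) = -6*√x
Y = 23 (Y = -3*(-19) - 34 = 57 - 34 = 23)
√(g(q) + 1456) - Y = √(-6*√14 + 1456) - 1*23 = √(1456 - 6*√14) - 23 = -23 + √(1456 - 6*√14)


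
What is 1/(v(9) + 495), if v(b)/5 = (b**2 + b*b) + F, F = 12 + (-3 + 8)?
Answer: 1/1390 ≈ 0.00071942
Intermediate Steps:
F = 17 (F = 12 + 5 = 17)
v(b) = 85 + 10*b**2 (v(b) = 5*((b**2 + b*b) + 17) = 5*((b**2 + b**2) + 17) = 5*(2*b**2 + 17) = 5*(17 + 2*b**2) = 85 + 10*b**2)
1/(v(9) + 495) = 1/((85 + 10*9**2) + 495) = 1/((85 + 10*81) + 495) = 1/((85 + 810) + 495) = 1/(895 + 495) = 1/1390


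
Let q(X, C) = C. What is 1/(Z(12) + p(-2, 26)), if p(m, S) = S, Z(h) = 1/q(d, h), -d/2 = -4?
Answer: 12/313 ≈ 0.038339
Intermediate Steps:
d = 8 (d = -2*(-4) = 8)
Z(h) = 1/h
1/(Z(12) + p(-2, 26)) = 1/(1/12 + 26) = 1/(313/12) = 12/313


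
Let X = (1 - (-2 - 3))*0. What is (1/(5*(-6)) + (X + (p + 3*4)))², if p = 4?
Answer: 229441/900 ≈ 254.93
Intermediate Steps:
X = 0 (X = (1 - 1*(-5))*0 = (1 + 5)*0 = 6*0 = 0)
(1/(5*(-6)) + (X + (p + 3*4)))² = (1/(5*(-6)) + (0 + (4 + 3*4)))² = (1/(-30) + (0 + (4 + 12)))² = (-1/30 + (0 + 16))² = (-1/30 + 16)² = (479/30)² = 229441/900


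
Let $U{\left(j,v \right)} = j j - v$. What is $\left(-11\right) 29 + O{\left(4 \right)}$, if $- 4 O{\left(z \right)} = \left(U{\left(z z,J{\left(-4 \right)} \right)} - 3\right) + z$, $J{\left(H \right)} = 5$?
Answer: $-382$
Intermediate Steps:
$U{\left(j,v \right)} = j^{2} - v$
$O{\left(z \right)} = 2 - \frac{z}{4} - \frac{z^{4}}{4}$ ($O{\left(z \right)} = - \frac{\left(\left(\left(z z\right)^{2} - 5\right) - 3\right) + z}{4} = - \frac{\left(\left(\left(z^{2}\right)^{2} - 5\right) - 3\right) + z}{4} = - \frac{\left(\left(z^{4} - 5\right) - 3\right) + z}{4} = - \frac{\left(\left(-5 + z^{4}\right) - 3\right) + z}{4} = - \frac{\left(-8 + z^{4}\right) + z}{4} = - \frac{-8 + z + z^{4}}{4} = 2 - \frac{z}{4} - \frac{z^{4}}{4}$)
$\left(-11\right) 29 + O{\left(4 \right)} = \left(-11\right) 29 - \left(-1 + 64\right) = -319 - 63 = -382$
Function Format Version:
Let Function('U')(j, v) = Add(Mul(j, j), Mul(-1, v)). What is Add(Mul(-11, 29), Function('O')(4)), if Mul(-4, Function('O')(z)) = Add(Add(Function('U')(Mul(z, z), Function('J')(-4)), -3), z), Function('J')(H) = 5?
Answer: -382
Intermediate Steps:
Function('U')(j, v) = Add(Pow(j, 2), Mul(-1, v))
Function('O')(z) = Add(2, Mul(Rational(-1, 4), z), Mul(Rational(-1, 4), Pow(z, 4))) (Function('O')(z) = Mul(Rational(-1, 4), Add(Add(Add(Pow(Mul(z, z), 2), Mul(-1, 5)), -3), z)) = Mul(Rational(-1, 4), Add(Add(Add(Pow(Pow(z, 2), 2), -5), -3), z)) = Mul(Rational(-1, 4), Add(Add(Add(Pow(z, 4), -5), -3), z)) = Mul(Rational(-1, 4), Add(Add(Add(-5, Pow(z, 4)), -3), z)) = Mul(Rational(-1, 4), Add(Add(-8, Pow(z, 4)), z)) = Mul(Rational(-1, 4), Add(-8, z, Pow(z, 4))) = Add(2, Mul(Rational(-1, 4), z), Mul(Rational(-1, 4), Pow(z, 4))))
Add(Mul(-11, 29), Function('O')(4)) = Add(Mul(-11, 29), Add(2, Mul(Rational(-1, 4), 4), Mul(Rational(-1, 4), Pow(4, 4)))) = Add(-319, Add(2, -1, Mul(Rational(-1, 4), 256))) = Add(-319, Add(2, -1, -64)) = Add(-319, -63) = -382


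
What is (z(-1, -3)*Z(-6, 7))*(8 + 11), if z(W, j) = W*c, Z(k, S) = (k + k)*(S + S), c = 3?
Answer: 9576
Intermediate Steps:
Z(k, S) = 4*S*k (Z(k, S) = (2*k)*(2*S) = 4*S*k)
z(W, j) = 3*W (z(W, j) = W*3 = 3*W)
(z(-1, -3)*Z(-6, 7))*(8 + 11) = ((3*(-1))*(4*7*(-6)))*(8 + 11) = -3*(-168)*19 = 504*19 = 9576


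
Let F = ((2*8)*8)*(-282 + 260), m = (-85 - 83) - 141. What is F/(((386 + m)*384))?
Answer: -2/21 ≈ -0.095238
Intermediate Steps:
m = -309 (m = -168 - 141 = -309)
F = -2816 (F = (16*8)*(-22) = 128*(-22) = -2816)
F/(((386 + m)*384)) = -2816*1/(384*(386 - 309)) = -2816/(77*384) = -2816/29568 = -2816*1/29568 = -2/21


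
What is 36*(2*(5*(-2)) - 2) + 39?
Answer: -753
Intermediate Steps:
36*(2*(5*(-2)) - 2) + 39 = 36*(2*(-10) - 2) + 39 = 36*(-20 - 2) + 39 = 36*(-22) + 39 = -792 + 39 = -753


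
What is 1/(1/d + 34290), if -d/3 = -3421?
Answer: 10263/351918271 ≈ 2.9163e-5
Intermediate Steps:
d = 10263 (d = -3*(-3421) = 10263)
1/(1/d + 34290) = 1/(1/10263 + 34290) = 1/(351918271/10263) = 10263/351918271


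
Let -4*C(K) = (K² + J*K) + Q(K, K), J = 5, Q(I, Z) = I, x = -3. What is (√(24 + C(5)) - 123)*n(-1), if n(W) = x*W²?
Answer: 369 - 3*√41/2 ≈ 359.40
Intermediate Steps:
C(K) = -3*K/2 - K²/4 (C(K) = -((K² + 5*K) + K)/4 = -(K² + 6*K)/4 = -3*K/2 - K²/4)
n(W) = -3*W²
(√(24 + C(5)) - 123)*n(-1) = (√(24 + (¼)*5*(-6 - 1*5)) - 123)*(-3*(-1)²) = (√(24 + (¼)*5*(-6 - 5)) - 123)*(-3*1) = (√(24 + (¼)*5*(-11)) - 123)*(-3) = (√(24 - 55/4) - 123)*(-3) = (√(41/4) - 123)*(-3) = (√41/2 - 123)*(-3) = (-123 + √41/2)*(-3) = 369 - 3*√41/2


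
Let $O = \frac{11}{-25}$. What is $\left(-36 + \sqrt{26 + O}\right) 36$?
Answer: $-1296 + \frac{108 \sqrt{71}}{5} \approx -1114.0$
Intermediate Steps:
$O = - \frac{11}{25}$ ($O = 11 \left(- \frac{1}{25}\right) = - \frac{11}{25} \approx -0.44$)
$\left(-36 + \sqrt{26 + O}\right) 36 = \left(-36 + \sqrt{26 - \frac{11}{25}}\right) 36 = \left(-36 + \sqrt{\frac{639}{25}}\right) 36 = \left(-36 + \frac{3 \sqrt{71}}{5}\right) 36 = -1296 + \frac{108 \sqrt{71}}{5}$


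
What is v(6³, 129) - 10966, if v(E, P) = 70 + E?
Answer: -10680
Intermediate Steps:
v(6³, 129) - 10966 = (70 + 6³) - 10966 = (70 + 216) - 10966 = 286 - 10966 = -10680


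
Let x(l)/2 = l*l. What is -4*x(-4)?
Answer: -128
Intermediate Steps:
x(l) = 2*l² (x(l) = 2*(l*l) = 2*l²)
-4*x(-4) = -8*(-4)² = -8*16 = -4*32 = -128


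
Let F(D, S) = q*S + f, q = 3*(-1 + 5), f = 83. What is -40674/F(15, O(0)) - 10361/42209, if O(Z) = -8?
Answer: 1716674173/548717 ≈ 3128.5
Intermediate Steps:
q = 12 (q = 3*4 = 12)
F(D, S) = 83 + 12*S (F(D, S) = 12*S + 83 = 83 + 12*S)
-40674/F(15, O(0)) - 10361/42209 = -40674/(83 + 12*(-8)) - 10361/42209 = -40674/(83 - 96) - 10361*1/42209 = -40674/(-13) - 10361/42209 = -40674*(-1/13) - 10361/42209 = 40674/13 - 10361/42209 = 1716674173/548717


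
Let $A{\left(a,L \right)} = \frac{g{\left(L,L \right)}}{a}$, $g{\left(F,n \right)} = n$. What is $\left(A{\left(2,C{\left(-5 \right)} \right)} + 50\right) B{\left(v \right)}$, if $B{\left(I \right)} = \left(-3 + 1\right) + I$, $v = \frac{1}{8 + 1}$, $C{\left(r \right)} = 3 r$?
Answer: $- \frac{1445}{18} \approx -80.278$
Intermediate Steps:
$v = \frac{1}{9} \approx 0.11111$
$A{\left(a,L \right)} = \frac{L}{a}$
$B{\left(I \right)} = -2 + I$
$\left(A{\left(2,C{\left(-5 \right)} \right)} + 50\right) B{\left(v \right)} = \left(\frac{3 \left(-5\right)}{2} + 50\right) \left(-2 + \frac{1}{9}\right) = \left(\left(-15\right) \frac{1}{2} + 50\right) \left(- \frac{17}{9}\right) = \left(- \frac{15}{2} + 50\right) \left(- \frac{17}{9}\right) = \frac{85}{2} \left(- \frac{17}{9}\right) = - \frac{1445}{18}$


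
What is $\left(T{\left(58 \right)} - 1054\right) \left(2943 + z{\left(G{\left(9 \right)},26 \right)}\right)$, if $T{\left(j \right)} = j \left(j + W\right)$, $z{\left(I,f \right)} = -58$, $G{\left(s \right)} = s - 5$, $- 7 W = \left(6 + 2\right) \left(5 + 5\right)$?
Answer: $\frac{33264050}{7} \approx 4.752 \cdot 10^{6}$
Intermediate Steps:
$W = - \frac{80}{7}$ ($W = - \frac{\left(6 + 2\right) \left(5 + 5\right)}{7} = - \frac{8 \cdot 10}{7} = \left(- \frac{1}{7}\right) 80 = - \frac{80}{7} \approx -11.429$)
$G{\left(s \right)} = -5 + s$ ($G{\left(s \right)} = s - 5 = -5 + s$)
$T{\left(j \right)} = j \left(- \frac{80}{7} + j\right)$ ($T{\left(j \right)} = j \left(j - \frac{80}{7}\right) = j \left(- \frac{80}{7} + j\right)$)
$\left(T{\left(58 \right)} - 1054\right) \left(2943 + z{\left(G{\left(9 \right)},26 \right)}\right) = \left(\frac{1}{7} \cdot 58 \left(-80 + 7 \cdot 58\right) - 1054\right) \left(2943 - 58\right) = \left(\frac{1}{7} \cdot 58 \left(-80 + 406\right) - 1054\right) 2885 = \left(\frac{1}{7} \cdot 58 \cdot 326 - 1054\right) 2885 = \left(\frac{18908}{7} - 1054\right) 2885 = \frac{11530}{7} \cdot 2885 = \frac{33264050}{7}$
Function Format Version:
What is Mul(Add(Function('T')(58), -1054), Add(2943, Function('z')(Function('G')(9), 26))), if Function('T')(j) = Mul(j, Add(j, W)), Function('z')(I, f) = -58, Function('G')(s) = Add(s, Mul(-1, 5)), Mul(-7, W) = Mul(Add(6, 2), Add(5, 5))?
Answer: Rational(33264050, 7) ≈ 4.7520e+6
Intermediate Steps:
W = Rational(-80, 7) (W = Mul(Rational(-1, 7), Mul(Add(6, 2), Add(5, 5))) = Mul(Rational(-1, 7), Mul(8, 10)) = Mul(Rational(-1, 7), 80) = Rational(-80, 7) ≈ -11.429)
Function('G')(s) = Add(-5, s) (Function('G')(s) = Add(s, -5) = Add(-5, s))
Function('T')(j) = Mul(j, Add(Rational(-80, 7), j)) (Function('T')(j) = Mul(j, Add(j, Rational(-80, 7))) = Mul(j, Add(Rational(-80, 7), j)))
Mul(Add(Function('T')(58), -1054), Add(2943, Function('z')(Function('G')(9), 26))) = Mul(Add(Mul(Rational(1, 7), 58, Add(-80, Mul(7, 58))), -1054), Add(2943, -58)) = Mul(Add(Mul(Rational(1, 7), 58, Add(-80, 406)), -1054), 2885) = Mul(Add(Mul(Rational(1, 7), 58, 326), -1054), 2885) = Mul(Add(Rational(18908, 7), -1054), 2885) = Mul(Rational(11530, 7), 2885) = Rational(33264050, 7)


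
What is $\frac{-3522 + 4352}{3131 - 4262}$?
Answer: $- \frac{830}{1131} \approx -0.73386$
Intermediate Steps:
$\frac{-3522 + 4352}{3131 - 4262} = \frac{830}{-1131} = 830 \left(- \frac{1}{1131}\right) = - \frac{830}{1131}$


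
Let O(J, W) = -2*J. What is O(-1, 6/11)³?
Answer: 8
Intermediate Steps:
O(-1, 6/11)³ = (-2*(-1))³ = 2³ = 8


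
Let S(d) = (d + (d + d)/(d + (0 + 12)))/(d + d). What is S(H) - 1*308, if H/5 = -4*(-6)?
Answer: -40589/132 ≈ -307.49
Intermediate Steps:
H = 120 (H = 5*(-4*(-6)) = 5*24 = 120)
S(d) = (d + 2*d/(12 + d))/(2*d) (S(d) = (d + (2*d)/(d + 12))/((2*d)) = (d + (2*d)/(12 + d))*(1/(2*d)) = (d + 2*d/(12 + d))*(1/(2*d)) = (d + 2*d/(12 + d))/(2*d))
S(H) - 1*308 = (14 + 120)/(2*(12 + 120)) - 1*308 = (½)*134/132 - 308 = (½)*(1/132)*134 - 308 = 67/132 - 308 = -40589/132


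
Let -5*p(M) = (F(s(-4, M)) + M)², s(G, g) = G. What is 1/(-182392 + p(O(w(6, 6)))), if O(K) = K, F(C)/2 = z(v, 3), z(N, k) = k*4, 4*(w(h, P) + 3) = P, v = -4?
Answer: -4/729973 ≈ -5.4797e-6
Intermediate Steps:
w(h, P) = -3 + P/4
z(N, k) = 4*k
F(C) = 24 (F(C) = 2*(4*3) = 2*12 = 24)
p(M) = -(24 + M)²/5
1/(-182392 + p(O(w(6, 6)))) = 1/(-182392 - (24 + (-3 + (¼)*6))²/5) = 1/(-182392 - (24 + (-3 + 3/2))²/5) = 1/(-182392 - (24 - 3/2)²/5) = 1/(-182392 - (45/2)²/5) = 1/(-182392 - ⅕*2025/4) = 1/(-182392 - 405/4) = 1/(-729973/4) = -4/729973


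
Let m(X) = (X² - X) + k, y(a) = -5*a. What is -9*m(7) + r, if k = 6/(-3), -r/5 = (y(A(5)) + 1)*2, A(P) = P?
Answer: -120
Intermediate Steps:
r = 240 (r = -5*(-5*5 + 1)*2 = -5*(-25 + 1)*2 = -(-120)*2 = -5*(-48) = 240)
k = -2 (k = 6*(-⅓) = -2)
m(X) = -2 + X² - X (m(X) = (X² - X) - 2 = -2 + X² - X)
-9*m(7) + r = -9*(-2 + 7² - 1*7) + 240 = -9*(-2 + 49 - 7) + 240 = -9*40 + 240 = -360 + 240 = -120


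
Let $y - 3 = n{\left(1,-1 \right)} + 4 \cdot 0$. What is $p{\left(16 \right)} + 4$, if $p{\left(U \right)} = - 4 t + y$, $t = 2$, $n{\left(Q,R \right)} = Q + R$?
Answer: $-1$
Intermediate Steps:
$y = 3$ ($y = 3 + \left(\left(1 - 1\right) + 4 \cdot 0\right) = 3 + \left(0 + 0\right) = 3 + 0 = 3$)
$p{\left(U \right)} = -5$ ($p{\left(U \right)} = \left(-4\right) 2 + 3 = -8 + 3 = -5$)
$p{\left(16 \right)} + 4 = -5 + 4 = -1$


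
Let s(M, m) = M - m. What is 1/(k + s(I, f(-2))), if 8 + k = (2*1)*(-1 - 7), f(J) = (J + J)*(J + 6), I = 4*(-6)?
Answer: -1/32 ≈ -0.031250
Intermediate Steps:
I = -24
f(J) = 2*J*(6 + J) (f(J) = (2*J)*(6 + J) = 2*J*(6 + J))
k = -24 (k = -8 + (2*1)*(-1 - 7) = -8 + 2*(-8) = -8 - 16 = -24)
1/(k + s(I, f(-2))) = 1/(-24 + (-24 - 2*(-2)*(6 - 2))) = 1/(-24 + (-24 - 2*(-2)*4)) = 1/(-24 + (-24 - 1*(-16))) = 1/(-24 + (-24 + 16)) = 1/(-24 - 8) = 1/(-32) = -1/32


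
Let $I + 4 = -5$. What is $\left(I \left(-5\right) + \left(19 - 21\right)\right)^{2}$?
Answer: $1849$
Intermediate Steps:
$I = -9$ ($I = -4 - 5 = -9$)
$\left(I \left(-5\right) + \left(19 - 21\right)\right)^{2} = \left(\left(-9\right) \left(-5\right) + \left(19 - 21\right)\right)^{2} = \left(45 - 2\right)^{2} = 43^{2} = 1849$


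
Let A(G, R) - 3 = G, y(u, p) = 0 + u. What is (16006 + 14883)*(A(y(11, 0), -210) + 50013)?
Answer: 1545284003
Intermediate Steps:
y(u, p) = u
A(G, R) = 3 + G
(16006 + 14883)*(A(y(11, 0), -210) + 50013) = (16006 + 14883)*((3 + 11) + 50013) = 30889*(14 + 50013) = 30889*50027 = 1545284003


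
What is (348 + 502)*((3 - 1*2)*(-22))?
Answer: -18700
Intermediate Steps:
(348 + 502)*((3 - 1*2)*(-22)) = 850*((3 - 2)*(-22)) = 850*(1*(-22)) = 850*(-22) = -18700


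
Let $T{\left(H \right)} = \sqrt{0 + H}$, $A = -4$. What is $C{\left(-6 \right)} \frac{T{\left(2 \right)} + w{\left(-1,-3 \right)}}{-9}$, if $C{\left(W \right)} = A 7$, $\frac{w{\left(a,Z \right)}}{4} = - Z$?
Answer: $\frac{112}{3} + \frac{28 \sqrt{2}}{9} \approx 41.733$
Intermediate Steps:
$w{\left(a,Z \right)} = - 4 Z$ ($w{\left(a,Z \right)} = 4 \left(- Z\right) = - 4 Z$)
$T{\left(H \right)} = \sqrt{H}$
$C{\left(W \right)} = -28$ ($C{\left(W \right)} = \left(-4\right) 7 = -28$)
$C{\left(-6 \right)} \frac{T{\left(2 \right)} + w{\left(-1,-3 \right)}}{-9} = - 28 \frac{\sqrt{2} - -12}{-9} = - 28 \left(- \frac{\sqrt{2} + 12}{9}\right) = - 28 \left(- \frac{12 + \sqrt{2}}{9}\right) = - 28 \left(- \frac{4}{3} - \frac{\sqrt{2}}{9}\right) = \frac{112}{3} + \frac{28 \sqrt{2}}{9}$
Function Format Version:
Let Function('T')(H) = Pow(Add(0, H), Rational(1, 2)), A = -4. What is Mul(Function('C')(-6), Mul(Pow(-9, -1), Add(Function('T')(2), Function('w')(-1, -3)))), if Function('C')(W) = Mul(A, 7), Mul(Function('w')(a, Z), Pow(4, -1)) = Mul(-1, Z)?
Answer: Add(Rational(112, 3), Mul(Rational(28, 9), Pow(2, Rational(1, 2)))) ≈ 41.733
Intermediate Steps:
Function('w')(a, Z) = Mul(-4, Z) (Function('w')(a, Z) = Mul(4, Mul(-1, Z)) = Mul(-4, Z))
Function('T')(H) = Pow(H, Rational(1, 2))
Function('C')(W) = -28 (Function('C')(W) = Mul(-4, 7) = -28)
Mul(Function('C')(-6), Mul(Pow(-9, -1), Add(Function('T')(2), Function('w')(-1, -3)))) = Mul(-28, Mul(Pow(-9, -1), Add(Pow(2, Rational(1, 2)), Mul(-4, -3)))) = Mul(-28, Mul(Rational(-1, 9), Add(Pow(2, Rational(1, 2)), 12))) = Mul(-28, Mul(Rational(-1, 9), Add(12, Pow(2, Rational(1, 2))))) = Mul(-28, Add(Rational(-4, 3), Mul(Rational(-1, 9), Pow(2, Rational(1, 2))))) = Add(Rational(112, 3), Mul(Rational(28, 9), Pow(2, Rational(1, 2))))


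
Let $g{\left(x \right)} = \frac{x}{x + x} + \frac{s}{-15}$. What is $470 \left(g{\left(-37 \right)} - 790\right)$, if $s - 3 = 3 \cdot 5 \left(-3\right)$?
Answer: $-369749$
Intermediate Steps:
$s = -42$ ($s = 3 + 3 \cdot 5 \left(-3\right) = 3 + 15 \left(-3\right) = 3 - 45 = -42$)
$g{\left(x \right)} = \frac{33}{10}$ ($g{\left(x \right)} = \frac{x}{x + x} - \frac{42}{-15} = \frac{x}{2 x} - - \frac{14}{5} = x \frac{1}{2 x} + \frac{14}{5} = \frac{1}{2} + \frac{14}{5} = \frac{33}{10}$)
$470 \left(g{\left(-37 \right)} - 790\right) = 470 \left(\frac{33}{10} - 790\right) = 470 \left(- \frac{7867}{10}\right) = -369749$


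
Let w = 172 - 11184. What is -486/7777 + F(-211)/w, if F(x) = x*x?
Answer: -351591649/85640324 ≈ -4.1054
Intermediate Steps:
F(x) = x²
w = -11012
-486/7777 + F(-211)/w = -486/7777 + (-211)²/(-11012) = -486*1/7777 + 44521*(-1/11012) = -486/7777 - 44521/11012 = -351591649/85640324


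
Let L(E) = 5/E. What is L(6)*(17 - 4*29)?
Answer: -165/2 ≈ -82.500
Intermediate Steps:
L(6)*(17 - 4*29) = (5/6)*(17 - 4*29) = (5*(⅙))*(17 - 116) = (⅚)*(-99) = -165/2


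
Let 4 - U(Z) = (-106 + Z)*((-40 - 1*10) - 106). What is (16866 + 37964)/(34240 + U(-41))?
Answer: 27415/5656 ≈ 4.8471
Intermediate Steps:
U(Z) = -16532 + 156*Z (U(Z) = 4 - (-106 + Z)*((-40 - 1*10) - 106) = 4 - (-106 + Z)*((-40 - 10) - 106) = 4 - (-106 + Z)*(-50 - 106) = 4 - (-106 + Z)*(-156) = 4 - (16536 - 156*Z) = 4 + (-16536 + 156*Z) = -16532 + 156*Z)
(16866 + 37964)/(34240 + U(-41)) = (16866 + 37964)/(34240 + (-16532 + 156*(-41))) = 54830/(34240 + (-16532 - 6396)) = 54830/(34240 - 22928) = 54830/11312 = 54830*(1/11312) = 27415/5656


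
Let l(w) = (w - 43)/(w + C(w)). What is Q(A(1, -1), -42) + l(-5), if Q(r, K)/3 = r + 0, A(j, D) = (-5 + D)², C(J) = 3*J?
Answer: 552/5 ≈ 110.40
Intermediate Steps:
l(w) = (-43 + w)/(4*w) (l(w) = (w - 43)/(w + 3*w) = (-43 + w)/((4*w)) = (-43 + w)*(1/(4*w)) = (-43 + w)/(4*w))
Q(r, K) = 3*r (Q(r, K) = 3*(r + 0) = 3*r)
Q(A(1, -1), -42) + l(-5) = 3*(-5 - 1)² + (¼)*(-43 - 5)/(-5) = 3*(-6)² + (¼)*(-⅕)*(-48) = 3*36 + 12/5 = 108 + 12/5 = 552/5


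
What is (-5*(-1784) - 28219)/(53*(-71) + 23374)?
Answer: -6433/6537 ≈ -0.98409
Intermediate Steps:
(-5*(-1784) - 28219)/(53*(-71) + 23374) = (8920 - 28219)/(-3763 + 23374) = -19299/19611 = -19299*1/19611 = -6433/6537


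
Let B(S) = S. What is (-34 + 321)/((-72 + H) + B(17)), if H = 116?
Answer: 287/61 ≈ 4.7049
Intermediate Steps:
(-34 + 321)/((-72 + H) + B(17)) = (-34 + 321)/((-72 + 116) + 17) = 287/(44 + 17) = 287/61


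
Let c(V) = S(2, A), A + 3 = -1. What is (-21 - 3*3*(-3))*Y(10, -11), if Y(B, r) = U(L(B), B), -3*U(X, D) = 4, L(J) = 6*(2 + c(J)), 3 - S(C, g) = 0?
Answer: -8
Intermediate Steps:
A = -4 (A = -3 - 1 = -4)
S(C, g) = 3 (S(C, g) = 3 - 1*0 = 3 + 0 = 3)
c(V) = 3
L(J) = 30 (L(J) = 6*(2 + 3) = 6*5 = 30)
U(X, D) = -4/3 (U(X, D) = -1/3*4 = -4/3)
Y(B, r) = -4/3
(-21 - 3*3*(-3))*Y(10, -11) = (-21 - 3*3*(-3))*(-4/3) = (-21 - 9*(-3))*(-4/3) = (-21 + 27)*(-4/3) = 6*(-4/3) = -8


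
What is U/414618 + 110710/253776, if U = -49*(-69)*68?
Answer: 8687290949/8768341464 ≈ 0.99076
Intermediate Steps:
U = 229908 (U = 3381*68 = 229908)
U/414618 + 110710/253776 = 229908/414618 + 110710/253776 = 229908*(1/414618) + 110710*(1/253776) = 38318/69103 + 55355/126888 = 8687290949/8768341464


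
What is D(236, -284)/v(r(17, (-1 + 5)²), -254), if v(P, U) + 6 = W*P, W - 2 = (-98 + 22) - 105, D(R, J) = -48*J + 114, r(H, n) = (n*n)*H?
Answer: -6873/389507 ≈ -0.017645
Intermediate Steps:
r(H, n) = H*n² (r(H, n) = n²*H = H*n²)
D(R, J) = 114 - 48*J
W = -179 (W = 2 + ((-98 + 22) - 105) = 2 + (-76 - 105) = 2 - 181 = -179)
v(P, U) = -6 - 179*P
D(236, -284)/v(r(17, (-1 + 5)²), -254) = (114 - 48*(-284))/(-6 - 3043*((-1 + 5)²)²) = (114 + 13632)/(-6 - 3043*(4²)²) = 13746/(-6 - 3043*16²) = 13746/(-6 - 3043*256) = 13746/(-6 - 179*4352) = 13746/(-6 - 779008) = 13746/(-779014) = 13746*(-1/779014) = -6873/389507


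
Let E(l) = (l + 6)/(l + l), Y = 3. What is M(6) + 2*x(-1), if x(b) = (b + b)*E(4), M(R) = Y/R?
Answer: -9/2 ≈ -4.5000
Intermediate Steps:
M(R) = 3/R
E(l) = (6 + l)/(2*l) (E(l) = (6 + l)/((2*l)) = (6 + l)*(1/(2*l)) = (6 + l)/(2*l))
x(b) = 5*b/2 (x(b) = (b + b)*((½)*(6 + 4)/4) = (2*b)*((½)*(¼)*10) = (2*b)*(5/4) = 5*b/2)
M(6) + 2*x(-1) = 3/6 + 2*((5/2)*(-1)) = 3*(⅙) + 2*(-5/2) = ½ - 5 = -9/2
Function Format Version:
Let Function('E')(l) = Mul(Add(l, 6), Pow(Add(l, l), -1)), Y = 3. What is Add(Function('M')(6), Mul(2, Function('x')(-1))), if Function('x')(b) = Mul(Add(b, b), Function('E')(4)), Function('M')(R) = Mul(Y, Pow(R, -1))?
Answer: Rational(-9, 2) ≈ -4.5000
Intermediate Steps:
Function('M')(R) = Mul(3, Pow(R, -1))
Function('E')(l) = Mul(Rational(1, 2), Pow(l, -1), Add(6, l)) (Function('E')(l) = Mul(Add(6, l), Pow(Mul(2, l), -1)) = Mul(Add(6, l), Mul(Rational(1, 2), Pow(l, -1))) = Mul(Rational(1, 2), Pow(l, -1), Add(6, l)))
Function('x')(b) = Mul(Rational(5, 2), b) (Function('x')(b) = Mul(Add(b, b), Mul(Rational(1, 2), Pow(4, -1), Add(6, 4))) = Mul(Mul(2, b), Mul(Rational(1, 2), Rational(1, 4), 10)) = Mul(Mul(2, b), Rational(5, 4)) = Mul(Rational(5, 2), b))
Add(Function('M')(6), Mul(2, Function('x')(-1))) = Add(Mul(3, Pow(6, -1)), Mul(2, Mul(Rational(5, 2), -1))) = Add(Mul(3, Rational(1, 6)), Mul(2, Rational(-5, 2))) = Add(Rational(1, 2), -5) = Rational(-9, 2)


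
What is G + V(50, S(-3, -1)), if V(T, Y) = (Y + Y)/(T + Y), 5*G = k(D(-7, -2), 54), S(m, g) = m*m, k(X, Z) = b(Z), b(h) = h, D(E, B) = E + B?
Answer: 3276/295 ≈ 11.105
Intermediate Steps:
D(E, B) = B + E
k(X, Z) = Z
S(m, g) = m**2
G = 54/5 (G = (1/5)*54 = 54/5 ≈ 10.800)
V(T, Y) = 2*Y/(T + Y) (V(T, Y) = (2*Y)/(T + Y) = 2*Y/(T + Y))
G + V(50, S(-3, -1)) = 54/5 + 2*(-3)**2/(50 + (-3)**2) = 54/5 + 2*9/(50 + 9) = 54/5 + 2*9/59 = 54/5 + 2*9*(1/59) = 54/5 + 18/59 = 3276/295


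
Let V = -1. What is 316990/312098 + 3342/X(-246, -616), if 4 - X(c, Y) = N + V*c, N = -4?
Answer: -241896974/18569831 ≈ -13.026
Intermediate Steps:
X(c, Y) = 8 + c (X(c, Y) = 4 - (-4 - c) = 4 + (4 + c) = 8 + c)
316990/312098 + 3342/X(-246, -616) = 316990/312098 + 3342/(8 - 246) = 316990*(1/312098) + 3342/(-238) = 158495/156049 + 3342*(-1/238) = 158495/156049 - 1671/119 = -241896974/18569831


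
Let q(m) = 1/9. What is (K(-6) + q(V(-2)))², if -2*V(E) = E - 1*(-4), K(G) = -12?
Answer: 11449/81 ≈ 141.35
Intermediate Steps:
V(E) = -2 - E/2 (V(E) = -(E - 1*(-4))/2 = -(E + 4)/2 = -(4 + E)/2 = -2 - E/2)
q(m) = ⅑
(K(-6) + q(V(-2)))² = (-12 + ⅑)² = (-107/9)² = 11449/81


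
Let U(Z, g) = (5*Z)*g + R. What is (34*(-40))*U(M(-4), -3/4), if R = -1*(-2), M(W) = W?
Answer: -23120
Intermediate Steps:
R = 2
U(Z, g) = 2 + 5*Z*g (U(Z, g) = (5*Z)*g + 2 = 5*Z*g + 2 = 2 + 5*Z*g)
(34*(-40))*U(M(-4), -3/4) = (34*(-40))*(2 + 5*(-4)*(-3/4)) = -1360*(2 + 5*(-4)*(-3*¼)) = -1360*(2 + 5*(-4)*(-¾)) = -1360*(2 + 15) = -1360*17 = -23120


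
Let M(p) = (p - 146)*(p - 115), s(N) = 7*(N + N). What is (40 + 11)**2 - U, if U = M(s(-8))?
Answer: -55965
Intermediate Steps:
s(N) = 14*N (s(N) = 7*(2*N) = 14*N)
M(p) = (-146 + p)*(-115 + p)
U = 58566 (U = 16790 + (14*(-8))**2 - 3654*(-8) = 16790 + (-112)**2 - 261*(-112) = 16790 + 12544 + 29232 = 58566)
(40 + 11)**2 - U = (40 + 11)**2 - 1*58566 = 51**2 - 58566 = 2601 - 58566 = -55965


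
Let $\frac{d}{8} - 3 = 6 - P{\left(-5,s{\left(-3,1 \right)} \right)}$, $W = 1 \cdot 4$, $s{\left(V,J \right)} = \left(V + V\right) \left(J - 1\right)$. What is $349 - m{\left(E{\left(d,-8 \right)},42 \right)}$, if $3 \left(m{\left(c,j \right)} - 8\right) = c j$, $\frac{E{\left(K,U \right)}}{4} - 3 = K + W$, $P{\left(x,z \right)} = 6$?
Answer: $-1395$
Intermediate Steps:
$s{\left(V,J \right)} = 2 V \left(-1 + J\right)$
$W = 4$
$d = 24$ ($d = 24 + 8 \left(6 - 6\right) = 24 + 8 \cdot 0 = 24 + 0 = 24$)
$E{\left(K,U \right)} = 28 + 4 K$ ($E{\left(K,U \right)} = 12 + 4 \left(K + 4\right) = 12 + 4 \left(4 + K\right) = 12 + \left(16 + 4 K\right) = 28 + 4 K$)
$m{\left(c,j \right)} = 8 + \frac{c j}{3}$
$349 - m{\left(E{\left(d,-8 \right)},42 \right)} = 349 - \left(8 + \frac{1}{3} \left(28 + 4 \cdot 24\right) 42\right) = 349 - \left(8 + \frac{1}{3} \left(28 + 96\right) 42\right) = 349 - \left(8 + \frac{1}{3} \cdot 124 \cdot 42\right) = 349 - \left(8 + 1736\right) = 349 - 1744 = -1395$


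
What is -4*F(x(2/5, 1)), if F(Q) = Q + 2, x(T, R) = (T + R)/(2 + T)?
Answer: -31/3 ≈ -10.333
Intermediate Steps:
x(T, R) = (R + T)/(2 + T)
F(Q) = 2 + Q
-4*F(x(2/5, 1)) = -4*(2 + (1 + 2/5)/(2 + 2/5)) = -4*(2 + (1 + 2*(⅕))/(2 + 2*(⅕))) = -4*(2 + (1 + ⅖)/(2 + ⅖)) = -4*(2 + (7/5)/(12/5)) = -4*(2 + (5/12)*(7/5)) = -4*(2 + 7/12) = -4*31/12 = -31/3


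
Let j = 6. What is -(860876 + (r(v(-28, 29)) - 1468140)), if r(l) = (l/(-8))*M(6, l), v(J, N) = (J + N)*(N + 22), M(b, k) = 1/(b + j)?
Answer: 19432465/32 ≈ 6.0726e+5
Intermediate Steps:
M(b, k) = 1/(6 + b) (M(b, k) = 1/(b + 6) = 1/(6 + b))
v(J, N) = (22 + N)*(J + N) (v(J, N) = (J + N)*(22 + N) = (22 + N)*(J + N))
r(l) = -l/96 (r(l) = (l/(-8))/(6 + 6) = (l*(-⅛))/12 = -l/8*(1/12) = -l/96)
-(860876 + (r(v(-28, 29)) - 1468140)) = -(860876 + (-(29² + 22*(-28) + 22*29 - 28*29)/96 - 1468140)) = -(860876 + (-(841 - 616 + 638 - 812)/96 - 1468140)) = -(860876 + (-1/96*51 - 1468140)) = -(860876 + (-17/32 - 1468140)) = -(860876 - 46980497/32) = -1*(-19432465/32) = 19432465/32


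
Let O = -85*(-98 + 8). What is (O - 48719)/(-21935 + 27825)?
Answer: -41069/5890 ≈ -6.9727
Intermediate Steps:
O = 7650 (O = -85*(-90) = 7650)
(O - 48719)/(-21935 + 27825) = (7650 - 48719)/(-21935 + 27825) = -41069/5890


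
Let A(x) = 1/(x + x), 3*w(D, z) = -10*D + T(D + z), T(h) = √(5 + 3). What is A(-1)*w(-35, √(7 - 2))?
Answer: -175/3 - √2/3 ≈ -58.805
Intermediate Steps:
T(h) = 2*√2 (T(h) = √8 = 2*√2)
w(D, z) = -10*D/3 + 2*√2/3 (w(D, z) = (-10*D + 2*√2)/3 = -10*D/3 + 2*√2/3)
A(x) = 1/(2*x)
A(-1)*w(-35, √(7 - 2)) = ((½)/(-1))*(-10/3*(-35) + 2*√2/3) = ((½)*(-1))*(350/3 + 2*√2/3) = -(350/3 + 2*√2/3)/2 = -175/3 - √2/3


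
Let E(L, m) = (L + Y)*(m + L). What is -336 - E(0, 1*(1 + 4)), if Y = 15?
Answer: -411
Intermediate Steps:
E(L, m) = (15 + L)*(L + m) (E(L, m) = (L + 15)*(m + L) = (15 + L)*(L + m))
-336 - E(0, 1*(1 + 4)) = -336 - (0**2 + 15*0 + 15*(1*(1 + 4)) + 0*(1*(1 + 4))) = -336 - (0 + 0 + 15*(1*5) + 0*(1*5)) = -336 - (0 + 0 + 15*5 + 0*5) = -336 - (0 + 0 + 75 + 0) = -336 - 1*75 = -336 - 75 = -411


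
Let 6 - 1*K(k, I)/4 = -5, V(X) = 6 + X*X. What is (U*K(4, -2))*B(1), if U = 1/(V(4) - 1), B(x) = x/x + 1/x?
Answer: 88/21 ≈ 4.1905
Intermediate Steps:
V(X) = 6 + X²
K(k, I) = 44 (K(k, I) = 24 - 4*(-5) = 24 + 20 = 44)
B(x) = 1 + 1/x
U = 1/21 (U = 1/((6 + 4²) - 1) = 1/((6 + 16) - 1) = 1/(22 - 1) = 1/21 ≈ 0.047619)
(U*K(4, -2))*B(1) = ((1/21)*44)*((1 + 1)/1) = 44*(1*2)/21 = (44/21)*2 = 88/21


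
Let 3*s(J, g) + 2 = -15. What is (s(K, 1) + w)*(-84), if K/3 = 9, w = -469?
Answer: 39872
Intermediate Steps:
K = 27 (K = 3*9 = 27)
s(J, g) = -17/3 (s(J, g) = -⅔ + (⅓)*(-15) = -⅔ - 5 = -17/3)
(s(K, 1) + w)*(-84) = (-17/3 - 469)*(-84) = -1424/3*(-84) = 39872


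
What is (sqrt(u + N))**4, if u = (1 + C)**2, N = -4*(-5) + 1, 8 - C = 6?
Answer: 900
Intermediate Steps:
C = 2 (C = 8 - 1*6 = 8 - 6 = 2)
N = 21 (N = 20 + 1 = 21)
u = 9 (u = (1 + 2)**2 = 3**2 = 9)
(sqrt(u + N))**4 = (sqrt(9 + 21))**4 = (sqrt(30))**4 = 900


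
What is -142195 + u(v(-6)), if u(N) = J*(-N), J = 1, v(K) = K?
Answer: -142189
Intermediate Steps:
u(N) = -N (u(N) = 1*(-N) = -N)
-142195 + u(v(-6)) = -142195 - 1*(-6) = -142195 + 6 = -142189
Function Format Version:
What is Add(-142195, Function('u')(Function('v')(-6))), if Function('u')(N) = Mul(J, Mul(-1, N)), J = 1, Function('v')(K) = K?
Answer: -142189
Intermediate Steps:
Function('u')(N) = Mul(-1, N) (Function('u')(N) = Mul(1, Mul(-1, N)) = Mul(-1, N))
Add(-142195, Function('u')(Function('v')(-6))) = Add(-142195, Mul(-1, -6)) = Add(-142195, 6) = -142189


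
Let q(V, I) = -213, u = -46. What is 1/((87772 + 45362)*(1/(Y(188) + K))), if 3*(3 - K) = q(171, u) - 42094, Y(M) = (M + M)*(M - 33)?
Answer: 108578/199701 ≈ 0.54370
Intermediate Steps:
Y(M) = 2*M*(-33 + M) (Y(M) = (2*M)*(-33 + M) = 2*M*(-33 + M))
K = 42316/3 (K = 3 - (-213 - 42094)/3 = 3 - 1/3*(-42307) = 3 + 42307/3 = 42316/3 ≈ 14105.)
1/((87772 + 45362)*(1/(Y(188) + K))) = 1/((87772 + 45362)*(1/(2*188*(-33 + 188) + 42316/3))) = 1/(133134*(1/(2*188*155 + 42316/3))) = 1/(133134*(1/(58280 + 42316/3))) = 1/(133134*(1/(217156/3))) = 1/(133134*(3/217156)) = (1/133134)*(217156/3) = 108578/199701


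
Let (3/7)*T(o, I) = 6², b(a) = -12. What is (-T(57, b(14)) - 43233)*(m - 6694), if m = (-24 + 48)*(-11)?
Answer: 301399686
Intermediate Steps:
T(o, I) = 84 (T(o, I) = (7/3)*6² = (7/3)*36 = 84)
m = -264 (m = 24*(-11) = -264)
(-T(57, b(14)) - 43233)*(m - 6694) = (-1*84 - 43233)*(-264 - 6694) = (-84 - 43233)*(-6958) = -43317*(-6958) = 301399686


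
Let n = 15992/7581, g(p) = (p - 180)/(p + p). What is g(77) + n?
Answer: 34325/23826 ≈ 1.4407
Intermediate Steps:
g(p) = (-180 + p)/(2*p) (g(p) = (-180 + p)/((2*p)) = (-180 + p)*(1/(2*p)) = (-180 + p)/(2*p))
n = 15992/7581 (n = 15992*(1/7581) = 15992/7581 ≈ 2.1095)
g(77) + n = (1/2)*(-180 + 77)/77 + 15992/7581 = (1/2)*(1/77)*(-103) + 15992/7581 = -103/154 + 15992/7581 = 34325/23826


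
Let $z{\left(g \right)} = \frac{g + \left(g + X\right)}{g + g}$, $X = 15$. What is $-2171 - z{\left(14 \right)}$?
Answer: $- \frac{60831}{28} \approx -2172.5$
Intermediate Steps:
$z{\left(g \right)} = \frac{15 + 2 g}{2 g}$ ($z{\left(g \right)} = \frac{g + \left(g + 15\right)}{g + g} = \frac{g + \left(15 + g\right)}{2 g} = \left(15 + 2 g\right) \frac{1}{2 g} = \frac{15 + 2 g}{2 g}$)
$-2171 - z{\left(14 \right)} = -2171 - \frac{\frac{15}{2} + 14}{14} = -2171 - \frac{1}{14} \cdot \frac{43}{2} = -2171 - \frac{43}{28} = - \frac{60831}{28}$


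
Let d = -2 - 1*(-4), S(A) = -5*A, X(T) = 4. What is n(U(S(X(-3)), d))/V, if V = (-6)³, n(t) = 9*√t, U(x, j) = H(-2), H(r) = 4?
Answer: -1/12 ≈ -0.083333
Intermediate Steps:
d = 2 (d = -2 + 4 = 2)
U(x, j) = 4
V = -216
n(U(S(X(-3)), d))/V = (9*√4)/(-216) = (9*2)*(-1/216) = 18*(-1/216) = -1/12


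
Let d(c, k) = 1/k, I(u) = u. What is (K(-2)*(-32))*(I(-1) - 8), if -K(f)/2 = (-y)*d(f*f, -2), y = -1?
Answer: 288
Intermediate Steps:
K(f) = 1 (K(f) = -2*(-1*(-1))/(-2) = -2*(-1)/2 = -2*(-½) = 1)
(K(-2)*(-32))*(I(-1) - 8) = (1*(-32))*(-1 - 8) = -32*(-9) = 288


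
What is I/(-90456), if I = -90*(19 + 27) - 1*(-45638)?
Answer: -20749/45228 ≈ -0.45876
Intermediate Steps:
I = 41498 (I = -90*46 + 45638 = -4140 + 45638 = 41498)
I/(-90456) = 41498/(-90456) = 41498*(-1/90456) = -20749/45228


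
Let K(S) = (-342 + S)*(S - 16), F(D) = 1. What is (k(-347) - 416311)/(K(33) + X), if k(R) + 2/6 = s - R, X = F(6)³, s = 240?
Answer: 1247173/15756 ≈ 79.155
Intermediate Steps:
K(S) = (-342 + S)*(-16 + S)
X = 1 (X = 1³ = 1)
k(R) = 719/3 - R (k(R) = -⅓ + (240 - R) = 719/3 - R)
(k(-347) - 416311)/(K(33) + X) = ((719/3 - 1*(-347)) - 416311)/((5472 + 33² - 358*33) + 1) = ((719/3 + 347) - 416311)/((5472 + 1089 - 11814) + 1) = (1760/3 - 416311)/(-5253 + 1) = -1247173/3/(-5252) = -1247173/3*(-1/5252) = 1247173/15756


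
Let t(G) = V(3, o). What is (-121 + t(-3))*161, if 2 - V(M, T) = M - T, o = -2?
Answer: -19964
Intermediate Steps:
V(M, T) = 2 + T - M (V(M, T) = 2 - (M - T) = 2 + (T - M) = 2 + T - M)
t(G) = -3 (t(G) = 2 - 2 - 1*3 = 2 - 2 - 3 = -3)
(-121 + t(-3))*161 = (-121 - 3)*161 = -124*161 = -19964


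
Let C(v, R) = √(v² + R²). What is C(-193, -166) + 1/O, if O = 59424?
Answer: 1/59424 + √64805 ≈ 254.57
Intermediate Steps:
C(v, R) = √(R² + v²)
C(-193, -166) + 1/O = √((-166)² + (-193)²) + 1/59424 = √(27556 + 37249) + 1/59424 = √64805 + 1/59424 = 1/59424 + √64805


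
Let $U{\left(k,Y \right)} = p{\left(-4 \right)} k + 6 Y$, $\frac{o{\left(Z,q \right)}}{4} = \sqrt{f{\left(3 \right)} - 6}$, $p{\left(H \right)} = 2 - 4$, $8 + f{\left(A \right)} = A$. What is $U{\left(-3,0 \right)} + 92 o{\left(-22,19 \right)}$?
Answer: $6 + 368 i \sqrt{11} \approx 6.0 + 1220.5 i$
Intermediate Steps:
$f{\left(A \right)} = -8 + A$
$p{\left(H \right)} = -2$ ($p{\left(H \right)} = 2 - 4 = -2$)
$o{\left(Z,q \right)} = 4 i \sqrt{11}$ ($o{\left(Z,q \right)} = 4 \sqrt{\left(-8 + 3\right) - 6} = 4 \sqrt{-5 - 6} = 4 \sqrt{-11} = 4 i \sqrt{11}$)
$U{\left(k,Y \right)} = - 2 k + 6 Y$
$U{\left(-3,0 \right)} + 92 o{\left(-22,19 \right)} = \left(\left(-2\right) \left(-3\right) + 6 \cdot 0\right) + 92 \cdot 4 i \sqrt{11} = \left(6 + 0\right) + 368 i \sqrt{11} = 6 + 368 i \sqrt{11}$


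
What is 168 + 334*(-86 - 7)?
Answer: -30894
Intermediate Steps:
168 + 334*(-86 - 7) = 168 + 334*(-93) = 168 - 31062 = -30894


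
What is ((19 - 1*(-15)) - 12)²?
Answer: 484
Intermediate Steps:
((19 - 1*(-15)) - 12)² = ((19 + 15) - 12)² = (34 - 12)² = 22² = 484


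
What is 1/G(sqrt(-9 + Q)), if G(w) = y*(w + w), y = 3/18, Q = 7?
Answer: -3*I*sqrt(2)/2 ≈ -2.1213*I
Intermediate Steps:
y = 1/6 (y = 3*(1/18) = 1/6 ≈ 0.16667)
G(w) = w/3 (G(w) = (w + w)/6 = (2*w)/6 = w/3)
1/G(sqrt(-9 + Q)) = 1/(sqrt(-9 + 7)/3) = 1/(sqrt(-2)/3) = 1/((I*sqrt(2))/3) = 1/(I*sqrt(2)/3) = -3*I*sqrt(2)/2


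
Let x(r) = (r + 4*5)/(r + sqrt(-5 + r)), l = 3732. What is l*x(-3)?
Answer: -11196 - 7464*I*sqrt(2) ≈ -11196.0 - 10556.0*I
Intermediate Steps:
x(r) = (20 + r)/(r + sqrt(-5 + r)) (x(r) = (r + 20)/(r + sqrt(-5 + r)) = (20 + r)/(r + sqrt(-5 + r)))
l*x(-3) = 3732*((20 - 3)/(-3 + sqrt(-5 - 3))) = 3732*(17/(-3 + sqrt(-8))) = 3732*(17/(-3 + 2*I*sqrt(2))) = 63444/(-3 + 2*I*sqrt(2))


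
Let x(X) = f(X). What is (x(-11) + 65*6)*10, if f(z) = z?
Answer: 3790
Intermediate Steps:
x(X) = X
(x(-11) + 65*6)*10 = (-11 + 65*6)*10 = (-11 + 390)*10 = 379*10 = 3790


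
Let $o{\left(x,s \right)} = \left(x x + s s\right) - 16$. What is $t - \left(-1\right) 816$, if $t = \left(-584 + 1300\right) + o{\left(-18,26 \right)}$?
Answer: $2516$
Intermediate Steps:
$o{\left(x,s \right)} = -16 + s^{2} + x^{2}$ ($o{\left(x,s \right)} = \left(x^{2} + s^{2}\right) - 16 = \left(s^{2} + x^{2}\right) - 16 = -16 + s^{2} + x^{2}$)
$t = 1700$ ($t = \left(-584 + 1300\right) + \left(-16 + 26^{2} + \left(-18\right)^{2}\right) = 716 + \left(-16 + 676 + 324\right) = 716 + 984 = 1700$)
$t - \left(-1\right) 816 = 1700 - \left(-1\right) 816 = 1700 - -816 = 1700 + 816 = 2516$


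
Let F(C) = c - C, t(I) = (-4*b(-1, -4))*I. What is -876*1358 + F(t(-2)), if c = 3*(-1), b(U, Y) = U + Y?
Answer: -1189571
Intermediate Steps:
c = -3
t(I) = 20*I (t(I) = (-4*(-1 - 4))*I = (-4*(-5))*I = 20*I)
F(C) = -3 - C
-876*1358 + F(t(-2)) = -876*1358 + (-3 - 20*(-2)) = -1189608 + (-3 - 1*(-40)) = -1189608 + (-3 + 40) = -1189608 + 37 = -1189571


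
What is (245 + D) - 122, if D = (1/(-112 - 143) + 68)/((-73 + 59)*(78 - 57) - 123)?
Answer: 13061866/106335 ≈ 122.84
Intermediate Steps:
D = -17339/106335 (D = (1/(-255) + 68)/(-14*21 - 123) = (-1/255 + 68)/(-294 - 123) = (17339/255)/(-417) = (17339/255)*(-1/417) = -17339/106335 ≈ -0.16306)
(245 + D) - 122 = (245 - 17339/106335) - 122 = 26034736/106335 - 122 = 13061866/106335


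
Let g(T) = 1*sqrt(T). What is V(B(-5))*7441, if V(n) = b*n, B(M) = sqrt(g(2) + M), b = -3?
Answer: -22323*I*sqrt(5 - sqrt(2)) ≈ -42271.0*I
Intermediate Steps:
g(T) = sqrt(T)
B(M) = sqrt(M + sqrt(2)) (B(M) = sqrt(sqrt(2) + M) = sqrt(M + sqrt(2)))
V(n) = -3*n
V(B(-5))*7441 = -3*sqrt(-5 + sqrt(2))*7441 = -22323*sqrt(-5 + sqrt(2))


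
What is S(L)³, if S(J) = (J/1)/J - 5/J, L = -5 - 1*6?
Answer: 4096/1331 ≈ 3.0774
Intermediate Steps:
L = -11 (L = -5 - 6 = -11)
S(J) = 1 - 5/J (S(J) = (J*1)/J - 5/J = J/J - 5/J = 1 - 5/J)
S(L)³ = ((-5 - 11)/(-11))³ = (-1/11*(-16))³ = (16/11)³ = 4096/1331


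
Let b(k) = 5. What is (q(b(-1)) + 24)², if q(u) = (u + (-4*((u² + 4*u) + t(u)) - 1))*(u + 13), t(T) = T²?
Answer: 24443136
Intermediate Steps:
q(u) = (13 + u)*(-1 - 15*u - 8*u²) (q(u) = (u + (-4*((u² + 4*u) + u²) - 1))*(u + 13) = (u + (-4*(2*u² + 4*u) - 1))*(13 + u) = (u + ((-16*u - 8*u²) - 1))*(13 + u) = (u + (-1 - 16*u - 8*u²))*(13 + u) = (-1 - 15*u - 8*u²)*(13 + u) = (13 + u)*(-1 - 15*u - 8*u²))
(q(b(-1)) + 24)² = ((-13 - 196*5 - 119*5² - 8*5³) + 24)² = ((-13 - 980 - 119*25 - 8*125) + 24)² = ((-13 - 980 - 2975 - 1000) + 24)² = (-4968 + 24)² = (-4944)² = 24443136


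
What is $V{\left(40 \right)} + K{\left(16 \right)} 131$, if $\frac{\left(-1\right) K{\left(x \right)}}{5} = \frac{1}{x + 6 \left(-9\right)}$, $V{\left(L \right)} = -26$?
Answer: $- \frac{333}{38} \approx -8.7632$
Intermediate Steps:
$K{\left(x \right)} = - \frac{5}{-54 + x}$ ($K{\left(x \right)} = - \frac{5}{x + 6 \left(-9\right)} = - \frac{5}{x - 54} = - \frac{5}{-54 + x}$)
$V{\left(40 \right)} + K{\left(16 \right)} 131 = -26 + - \frac{5}{-54 + 16} \cdot 131 = -26 + - \frac{5}{-38} \cdot 131 = -26 + \left(-5\right) \left(- \frac{1}{38}\right) 131 = -26 + \frac{5}{38} \cdot 131 = -26 + \frac{655}{38} = - \frac{333}{38}$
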